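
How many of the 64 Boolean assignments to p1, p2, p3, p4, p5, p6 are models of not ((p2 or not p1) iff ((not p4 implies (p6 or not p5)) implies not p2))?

44

Initial set: {T not ((p2 or not p1) iff ((not p4 implies (p6 or not p5)) implies not p2))}.
T not ((p2 or not p1) iff ((not p4 implies (p6 or not p5)) implies not p2)): β-rule — branch into T (p2 or not p1), F ((not p4 implies (p6 or not p5)) implies not p2)  //  F (p2 or not p1), T ((not p4 implies (p6 or not p5)) implies not p2).
  branch 1 (add T (p2 or not p1), F ((not p4 implies (p6 or not p5)) implies not p2)):
    F ((not p4 implies (p6 or not p5)) implies not p2): α-rule — add T (not p4 implies (p6 or not p5)), F not p2.
    T (p2 or not p1): β-rule — branch into T p2  //  T not p1.
      branch 1.1 (add T p2):
        T (not p4 implies (p6 or not p5)): β-rule — branch into F not p4  //  T (p6 or not p5).
          branch 1.1.1 (add F not p4):
            ○ open, literals {p2=T, p4=T}.
          branch 1.1.2 (add T (p6 or not p5)):
            T (p6 or not p5): β-rule — branch into T p6  //  T not p5.
              branch 1.1.2.1 (add T p6):
                ○ open, literals {p2=T, p6=T}.
              branch 1.1.2.2 (add T not p5):
                ○ open, literals {p2=T, p5=F}.
      branch 1.2 (add T not p1):
        T (not p4 implies (p6 or not p5)): β-rule — branch into F not p4  //  T (p6 or not p5).
          branch 1.2.1 (add F not p4):
            ○ open, literals {p1=F, p2=T, p4=T}.
          branch 1.2.2 (add T (p6 or not p5)):
            T (p6 or not p5): β-rule — branch into T p6  //  T not p5.
              branch 1.2.2.1 (add T p6):
                ○ open, literals {p1=F, p2=T, p6=T}.
              branch 1.2.2.2 (add T not p5):
                ○ open, literals {p1=F, p2=T, p5=F}.
  branch 2 (add F (p2 or not p1), T ((not p4 implies (p6 or not p5)) implies not p2)):
    F (p2 or not p1): α-rule — add F p2, F not p1.
    T ((not p4 implies (p6 or not p5)) implies not p2): β-rule — branch into F (not p4 implies (p6 or not p5))  //  T not p2.
      branch 2.1 (add F (not p4 implies (p6 or not p5))):
        F (not p4 implies (p6 or not p5)): α-rule — add T not p4, F (p6 or not p5).
        F (p6 or not p5): α-rule — add F p6, F not p5.
        ○ open, literals {p1=T, p2=F, p4=F, p5=T, p6=F}.
      branch 2.2 (add T not p2):
        ○ open, literals {p1=T, p2=F}.
0 branches closed, 8 open.
Each open branch fixes some atoms; the unmentioned ones are free. Counting distinct full assignments: branch {p2=T, p4=T} (p1, p3, p5, p6) contributes 16 new; branch {p2=T, p6=T} (p1, p3, p4, p5) contributes 8 new; branch {p2=T, p5=F} (p1, p3, p4, p6) contributes 4 new; branch {p1=F, p2=T, p4=T} (p3, p5, p6) contributes 0 new; branch {p1=F, p2=T, p6=T} (p3, p4, p5) contributes 0 new; branch {p1=F, p2=T, p5=F} (p3, p4, p6) contributes 0 new; branch {p1=T, p2=F, p4=F, p5=T, p6=F} (p3) contributes 2 new; branch {p1=T, p2=F} (p3, p4, p5, p6) contributes 14 new. Total: 44.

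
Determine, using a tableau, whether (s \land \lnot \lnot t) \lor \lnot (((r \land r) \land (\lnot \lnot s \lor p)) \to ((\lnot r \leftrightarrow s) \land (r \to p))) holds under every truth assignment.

Not valid

Assume the negation and expand:
Initial set: {\lnot ((s \land \lnot \lnot t) \lor \lnot (((r \land r) \land (\lnot \lnot s \lor p)) \to ((\lnot r \leftrightarrow s) \land (r \to p))))}.
\lnot ((s \land \lnot \lnot t) \lor \lnot (((r \land r) \land (\lnot \lnot s \lor p)) \to ((\lnot r \leftrightarrow s) \land (r \to p)))): α-rule — add \lnot (s \land \lnot \lnot t), \lnot \lnot (((r \land r) \land (\lnot \lnot s \lor p)) \to ((\lnot r \leftrightarrow s) \land (r \to p))).
\lnot (s \land \lnot \lnot t): β-rule — branch into \lnot s  //  \lnot \lnot \lnot t.
  branch 1 (add \lnot s):
    \lnot \lnot (((r \land r) \land (\lnot \lnot s \lor p)) \to ((\lnot r \leftrightarrow s) \land (r \to p))): β-rule — branch into \lnot ((r \land r) \land (\lnot \lnot s \lor p))  //  ((\lnot r \leftrightarrow s) \land (r \to p)).
      branch 1.1 (add \lnot ((r \land r) \land (\lnot \lnot s \lor p))):
        \lnot ((r \land r) \land (\lnot \lnot s \lor p)): β-rule — branch into \lnot (r \land r)  //  \lnot (\lnot \lnot s \lor p).
          branch 1.1.1 (add \lnot (r \land r)):
            \lnot (r \land r): β-rule — branch into \lnot r  //  \lnot r.
              branch 1.1.1.1 (add \lnot r):
                ○ open, literals {r=0, s=0}.
              branch 1.1.1.2 (add \lnot r):
                ○ open, literals {r=0, s=0}.
          branch 1.1.2 (add \lnot (\lnot \lnot s \lor p)):
            \lnot (\lnot \lnot s \lor p): α-rule — add \lnot \lnot \lnot s, \lnot p.
            \lnot \lnot \lnot s: drop double negation, giving \lnot s.
            ○ open, literals {p=0, s=0}.
      branch 1.2 (add ((\lnot r \leftrightarrow s) \land (r \to p))):
        ((\lnot r \leftrightarrow s) \land (r \to p)): α-rule — add (\lnot r \leftrightarrow s), (r \to p).
        (\lnot r \leftrightarrow s): β-rule — branch into \lnot r, s  //  \lnot \lnot r, \lnot s.
          branch 1.2.1 (add \lnot r, s):
            × closes — contains both s and \lnot s.
          branch 1.2.2 (add \lnot \lnot r, \lnot s):
            (r \to p): β-rule — branch into \lnot r  //  p.
              branch 1.2.2.1 (add \lnot r):
                × closes — contains both r and \lnot r.
              branch 1.2.2.2 (add p):
                ○ open, literals {p=1, r=1, s=0}.
  branch 2 (add \lnot \lnot \lnot t):
    \lnot \lnot \lnot t: drop double negation, giving \lnot t.
    \lnot \lnot (((r \land r) \land (\lnot \lnot s \lor p)) \to ((\lnot r \leftrightarrow s) \land (r \to p))): β-rule — branch into \lnot ((r \land r) \land (\lnot \lnot s \lor p))  //  ((\lnot r \leftrightarrow s) \land (r \to p)).
      branch 2.1 (add \lnot ((r \land r) \land (\lnot \lnot s \lor p))):
        \lnot ((r \land r) \land (\lnot \lnot s \lor p)): β-rule — branch into \lnot (r \land r)  //  \lnot (\lnot \lnot s \lor p).
          branch 2.1.1 (add \lnot (r \land r)):
            \lnot (r \land r): β-rule — branch into \lnot r  //  \lnot r.
              branch 2.1.1.1 (add \lnot r):
                ○ open, literals {r=0, t=0}.
              branch 2.1.1.2 (add \lnot r):
                ○ open, literals {r=0, t=0}.
          branch 2.1.2 (add \lnot (\lnot \lnot s \lor p)):
            \lnot (\lnot \lnot s \lor p): α-rule — add \lnot \lnot \lnot s, \lnot p.
            \lnot \lnot \lnot s: drop double negation, giving \lnot s.
            ○ open, literals {p=0, s=0, t=0}.
      branch 2.2 (add ((\lnot r \leftrightarrow s) \land (r \to p))):
        ((\lnot r \leftrightarrow s) \land (r \to p)): α-rule — add (\lnot r \leftrightarrow s), (r \to p).
        (\lnot r \leftrightarrow s): β-rule — branch into \lnot r, s  //  \lnot \lnot r, \lnot s.
          branch 2.2.1 (add \lnot r, s):
            (r \to p): β-rule — branch into \lnot r  //  p.
              branch 2.2.1.1 (add \lnot r):
                ○ open, literals {r=0, s=1, t=0}.
              branch 2.2.1.2 (add p):
                ○ open, literals {p=1, r=0, s=1, t=0}.
          branch 2.2.2 (add \lnot \lnot r, \lnot s):
            (r \to p): β-rule — branch into \lnot r  //  p.
              branch 2.2.2.1 (add \lnot r):
                × closes — contains both r and \lnot r.
              branch 2.2.2.2 (add p):
                ○ open, literals {p=1, r=1, s=0, t=0}.
3 branches closed, 10 open.
An open branch gives a countermodel: r=0, s=0 (unmentioned atoms arbitrary); under it the original formula is false.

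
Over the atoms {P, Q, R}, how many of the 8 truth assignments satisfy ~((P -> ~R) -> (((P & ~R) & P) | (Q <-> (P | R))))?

Initial set: {~((P -> ~R) -> (((P & ~R) & P) | (Q <-> (P | R))))}.
~((P -> ~R) -> (((P & ~R) & P) | (Q <-> (P | R)))): α-rule — add (P -> ~R), ~(((P & ~R) & P) | (Q <-> (P | R))).
~(((P & ~R) & P) | (Q <-> (P | R))): α-rule — add ~((P & ~R) & P), ~(Q <-> (P | R)).
(P -> ~R): β-rule — branch into ~P  //  ~R.
  branch 1 (add ~P):
    ~((P & ~R) & P): β-rule — branch into ~(P & ~R)  //  ~P.
      branch 1.1 (add ~(P & ~R)):
        ~(Q <-> (P | R)): β-rule — branch into Q, ~(P | R)  //  ~Q, (P | R).
          branch 1.1.1 (add Q, ~(P | R)):
            ~(P | R): α-rule — add ~P, ~R.
            ~(P & ~R): β-rule — branch into ~P  //  ~~R.
              branch 1.1.1.1 (add ~P):
                ○ open, literals {P=0, Q=1, R=0}.
              branch 1.1.1.2 (add ~~R):
                × closes — contains both R and ~R.
          branch 1.1.2 (add ~Q, (P | R)):
            ~(P & ~R): β-rule — branch into ~P  //  ~~R.
              branch 1.1.2.1 (add ~P):
                (P | R): β-rule — branch into P  //  R.
                  branch 1.1.2.1.1 (add P):
                    × closes — contains both P and ~P.
                  branch 1.1.2.1.2 (add R):
                    ○ open, literals {P=0, Q=0, R=1}.
              branch 1.1.2.2 (add ~~R):
                (P | R): β-rule — branch into P  //  R.
                  branch 1.1.2.2.1 (add P):
                    × closes — contains both P and ~P.
                  branch 1.1.2.2.2 (add R):
                    ○ open, literals {P=0, Q=0, R=1}.
      branch 1.2 (add ~P):
        ~(Q <-> (P | R)): β-rule — branch into Q, ~(P | R)  //  ~Q, (P | R).
          branch 1.2.1 (add Q, ~(P | R)):
            ~(P | R): α-rule — add ~P, ~R.
            ○ open, literals {P=0, Q=1, R=0}.
          branch 1.2.2 (add ~Q, (P | R)):
            (P | R): β-rule — branch into P  //  R.
              branch 1.2.2.1 (add P):
                × closes — contains both P and ~P.
              branch 1.2.2.2 (add R):
                ○ open, literals {P=0, Q=0, R=1}.
  branch 2 (add ~R):
    ~((P & ~R) & P): β-rule — branch into ~(P & ~R)  //  ~P.
      branch 2.1 (add ~(P & ~R)):
        ~(Q <-> (P | R)): β-rule — branch into Q, ~(P | R)  //  ~Q, (P | R).
          branch 2.1.1 (add Q, ~(P | R)):
            ~(P | R): α-rule — add ~P, ~R.
            ~(P & ~R): β-rule — branch into ~P  //  ~~R.
              branch 2.1.1.1 (add ~P):
                ○ open, literals {P=0, Q=1, R=0}.
              branch 2.1.1.2 (add ~~R):
                × closes — contains both R and ~R.
          branch 2.1.2 (add ~Q, (P | R)):
            ~(P & ~R): β-rule — branch into ~P  //  ~~R.
              branch 2.1.2.1 (add ~P):
                (P | R): β-rule — branch into P  //  R.
                  branch 2.1.2.1.1 (add P):
                    × closes — contains both P and ~P.
                  branch 2.1.2.1.2 (add R):
                    × closes — contains both R and ~R.
              branch 2.1.2.2 (add ~~R):
                × closes — contains both R and ~R.
      branch 2.2 (add ~P):
        ~(Q <-> (P | R)): β-rule — branch into Q, ~(P | R)  //  ~Q, (P | R).
          branch 2.2.1 (add Q, ~(P | R)):
            ~(P | R): α-rule — add ~P, ~R.
            ○ open, literals {P=0, Q=1, R=0}.
          branch 2.2.2 (add ~Q, (P | R)):
            (P | R): β-rule — branch into P  //  R.
              branch 2.2.2.1 (add P):
                × closes — contains both P and ~P.
              branch 2.2.2.2 (add R):
                × closes — contains both R and ~R.
10 branches closed, 7 open.
Each open branch fixes some atoms; the unmentioned ones are free. Counting distinct full assignments: branch {P=0, Q=1, R=0} (none free) contributes 1 new; branch {P=0, Q=0, R=1} (none free) contributes 1 new; branch {P=0, Q=0, R=1} (none free) contributes 0 new; branch {P=0, Q=1, R=0} (none free) contributes 0 new; branch {P=0, Q=0, R=1} (none free) contributes 0 new; branch {P=0, Q=1, R=0} (none free) contributes 0 new; branch {P=0, Q=1, R=0} (none free) contributes 0 new. Total: 2.

2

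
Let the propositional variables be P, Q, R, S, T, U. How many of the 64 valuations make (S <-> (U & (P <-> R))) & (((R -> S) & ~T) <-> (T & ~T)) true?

Initial set: {T ((S <-> (U & (P <-> R))) & (((R -> S) & ~T) <-> (T & ~T)))}.
T ((S <-> (U & (P <-> R))) & (((R -> S) & ~T) <-> (T & ~T))): α-rule — add T (S <-> (U & (P <-> R))), T (((R -> S) & ~T) <-> (T & ~T)).
T (S <-> (U & (P <-> R))): β-rule — branch into T S, T (U & (P <-> R))  //  F S, F (U & (P <-> R)).
  branch 1 (add T S, T (U & (P <-> R))):
    T (U & (P <-> R)): α-rule — add T U, T (P <-> R).
    T (((R -> S) & ~T) <-> (T & ~T)): β-rule — branch into T ((R -> S) & ~T), T (T & ~T)  //  F ((R -> S) & ~T), F (T & ~T).
      branch 1.1 (add T ((R -> S) & ~T), T (T & ~T)):
        T ((R -> S) & ~T): α-rule — add T (R -> S), T ~T.
        T (T & ~T): α-rule — add T T, T ~T.
        × closes — contains both T and ~T.
      branch 1.2 (add F ((R -> S) & ~T), F (T & ~T)):
        T (P <-> R): β-rule — branch into T P, T R  //  F P, F R.
          branch 1.2.1 (add T P, T R):
            F ((R -> S) & ~T): β-rule — branch into F (R -> S)  //  F ~T.
              branch 1.2.1.1 (add F (R -> S)):
                F (R -> S): α-rule — add T R, F S.
                × closes — contains both S and ~S.
              branch 1.2.1.2 (add F ~T):
                F (T & ~T): β-rule — branch into F T  //  F ~T.
                  branch 1.2.1.2.1 (add F T):
                    × closes — contains both T and ~T.
                  branch 1.2.1.2.2 (add F ~T):
                    ○ open, literals {P=1, R=1, S=1, T=1, U=1}.
          branch 1.2.2 (add F P, F R):
            F ((R -> S) & ~T): β-rule — branch into F (R -> S)  //  F ~T.
              branch 1.2.2.1 (add F (R -> S)):
                F (R -> S): α-rule — add T R, F S.
                × closes — contains both R and ~R.
              branch 1.2.2.2 (add F ~T):
                F (T & ~T): β-rule — branch into F T  //  F ~T.
                  branch 1.2.2.2.1 (add F T):
                    × closes — contains both T and ~T.
                  branch 1.2.2.2.2 (add F ~T):
                    ○ open, literals {P=0, R=0, S=1, T=1, U=1}.
  branch 2 (add F S, F (U & (P <-> R))):
    T (((R -> S) & ~T) <-> (T & ~T)): β-rule — branch into T ((R -> S) & ~T), T (T & ~T)  //  F ((R -> S) & ~T), F (T & ~T).
      branch 2.1 (add T ((R -> S) & ~T), T (T & ~T)):
        T ((R -> S) & ~T): α-rule — add T (R -> S), T ~T.
        T (T & ~T): α-rule — add T T, T ~T.
        × closes — contains both T and ~T.
      branch 2.2 (add F ((R -> S) & ~T), F (T & ~T)):
        F (U & (P <-> R)): β-rule — branch into F U  //  F (P <-> R).
          branch 2.2.1 (add F U):
            F ((R -> S) & ~T): β-rule — branch into F (R -> S)  //  F ~T.
              branch 2.2.1.1 (add F (R -> S)):
                F (R -> S): α-rule — add T R, F S.
                F (T & ~T): β-rule — branch into F T  //  F ~T.
                  branch 2.2.1.1.1 (add F T):
                    ○ open, literals {R=1, S=0, T=0, U=0}.
                  branch 2.2.1.1.2 (add F ~T):
                    ○ open, literals {R=1, S=0, T=1, U=0}.
              branch 2.2.1.2 (add F ~T):
                F (T & ~T): β-rule — branch into F T  //  F ~T.
                  branch 2.2.1.2.1 (add F T):
                    × closes — contains both T and ~T.
                  branch 2.2.1.2.2 (add F ~T):
                    ○ open, literals {S=0, T=1, U=0}.
          branch 2.2.2 (add F (P <-> R)):
            F ((R -> S) & ~T): β-rule — branch into F (R -> S)  //  F ~T.
              branch 2.2.2.1 (add F (R -> S)):
                F (R -> S): α-rule — add T R, F S.
                F (T & ~T): β-rule — branch into F T  //  F ~T.
                  branch 2.2.2.1.1 (add F T):
                    F (P <-> R): β-rule — branch into T P, F R  //  F P, T R.
                      branch 2.2.2.1.1.1 (add T P, F R):
                        × closes — contains both R and ~R.
                      branch 2.2.2.1.1.2 (add F P, T R):
                        ○ open, literals {P=0, R=1, S=0, T=0}.
                  branch 2.2.2.1.2 (add F ~T):
                    F (P <-> R): β-rule — branch into T P, F R  //  F P, T R.
                      branch 2.2.2.1.2.1 (add T P, F R):
                        × closes — contains both R and ~R.
                      branch 2.2.2.1.2.2 (add F P, T R):
                        ○ open, literals {P=0, R=1, S=0, T=1}.
              branch 2.2.2.2 (add F ~T):
                F (T & ~T): β-rule — branch into F T  //  F ~T.
                  branch 2.2.2.2.1 (add F T):
                    × closes — contains both T and ~T.
                  branch 2.2.2.2.2 (add F ~T):
                    F (P <-> R): β-rule — branch into T P, F R  //  F P, T R.
                      branch 2.2.2.2.2.1 (add T P, F R):
                        ○ open, literals {P=1, R=0, S=0, T=1}.
                      branch 2.2.2.2.2.2 (add F P, T R):
                        ○ open, literals {P=0, R=1, S=0, T=1}.
10 branches closed, 9 open.
Each open branch fixes some atoms; the unmentioned ones are free. Counting distinct full assignments: branch {P=1, R=1, S=1, T=1, U=1} (Q) contributes 2 new; branch {P=0, R=0, S=1, T=1, U=1} (Q) contributes 2 new; branch {R=1, S=0, T=0, U=0} (P, Q) contributes 4 new; branch {R=1, S=0, T=1, U=0} (P, Q) contributes 4 new; branch {S=0, T=1, U=0} (P, Q, R) contributes 4 new; branch {P=0, R=1, S=0, T=0} (Q, U) contributes 2 new; branch {P=0, R=1, S=0, T=1} (Q, U) contributes 2 new; branch {P=1, R=0, S=0, T=1} (Q, U) contributes 2 new; branch {P=0, R=1, S=0, T=1} (Q, U) contributes 0 new. Total: 22.

22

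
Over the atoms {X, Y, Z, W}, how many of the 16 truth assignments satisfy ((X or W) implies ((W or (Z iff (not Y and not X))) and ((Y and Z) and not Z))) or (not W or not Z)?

12

Initial set: {(((X or W) implies ((W or (Z iff (not Y and not X))) and ((Y and Z) and not Z))) or (not W or not Z))}.
(((X or W) implies ((W or (Z iff (not Y and not X))) and ((Y and Z) and not Z))) or (not W or not Z)): β-rule — branch into ((X or W) implies ((W or (Z iff (not Y and not X))) and ((Y and Z) and not Z)))  //  (not W or not Z).
  branch 1 (add ((X or W) implies ((W or (Z iff (not Y and not X))) and ((Y and Z) and not Z)))):
    ((X or W) implies ((W or (Z iff (not Y and not X))) and ((Y and Z) and not Z))): β-rule — branch into not (X or W)  //  ((W or (Z iff (not Y and not X))) and ((Y and Z) and not Z)).
      branch 1.1 (add not (X or W)):
        not (X or W): α-rule — add not X, not W.
        ○ open, literals {W=0, X=0}.
      branch 1.2 (add ((W or (Z iff (not Y and not X))) and ((Y and Z) and not Z))):
        ((W or (Z iff (not Y and not X))) and ((Y and Z) and not Z)): α-rule — add (W or (Z iff (not Y and not X))), ((Y and Z) and not Z).
        ((Y and Z) and not Z): α-rule — add (Y and Z), not Z.
        (Y and Z): α-rule — add Y, Z.
        × closes — contains both Z and not Z.
  branch 2 (add (not W or not Z)):
    (not W or not Z): β-rule — branch into not W  //  not Z.
      branch 2.1 (add not W):
        ○ open, literals {W=0}.
      branch 2.2 (add not Z):
        ○ open, literals {Z=0}.
1 branch closed, 3 open.
Each open branch fixes some atoms; the unmentioned ones are free. Counting distinct full assignments: branch {W=0, X=0} (Y, Z) contributes 4 new; branch {W=0} (X, Y, Z) contributes 4 new; branch {Z=0} (X, Y, W) contributes 4 new. Total: 12.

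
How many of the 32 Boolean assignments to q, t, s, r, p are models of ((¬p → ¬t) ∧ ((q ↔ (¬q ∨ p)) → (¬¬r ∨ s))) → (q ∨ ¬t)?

Initial set: {(((¬p → ¬t) ∧ ((q ↔ (¬q ∨ p)) → (¬¬r ∨ s))) → (q ∨ ¬t))}.
(((¬p → ¬t) ∧ ((q ↔ (¬q ∨ p)) → (¬¬r ∨ s))) → (q ∨ ¬t)): β-rule — branch into ¬((¬p → ¬t) ∧ ((q ↔ (¬q ∨ p)) → (¬¬r ∨ s)))  //  (q ∨ ¬t).
  branch 1 (add ¬((¬p → ¬t) ∧ ((q ↔ (¬q ∨ p)) → (¬¬r ∨ s)))):
    ¬((¬p → ¬t) ∧ ((q ↔ (¬q ∨ p)) → (¬¬r ∨ s))): β-rule — branch into ¬(¬p → ¬t)  //  ¬((q ↔ (¬q ∨ p)) → (¬¬r ∨ s)).
      branch 1.1 (add ¬(¬p → ¬t)):
        ¬(¬p → ¬t): α-rule — add ¬p, ¬¬t.
        ○ open, literals {p=0, t=1}.
      branch 1.2 (add ¬((q ↔ (¬q ∨ p)) → (¬¬r ∨ s))):
        ¬((q ↔ (¬q ∨ p)) → (¬¬r ∨ s)): α-rule — add (q ↔ (¬q ∨ p)), ¬(¬¬r ∨ s).
        ¬(¬¬r ∨ s): α-rule — add ¬¬¬r, ¬s.
        ¬¬¬r: drop double negation, giving ¬r.
        (q ↔ (¬q ∨ p)): β-rule — branch into q, (¬q ∨ p)  //  ¬q, ¬(¬q ∨ p).
          branch 1.2.1 (add q, (¬q ∨ p)):
            (¬q ∨ p): β-rule — branch into ¬q  //  p.
              branch 1.2.1.1 (add ¬q):
                × closes — contains both q and ¬q.
              branch 1.2.1.2 (add p):
                ○ open, literals {p=1, q=1, r=0, s=0}.
          branch 1.2.2 (add ¬q, ¬(¬q ∨ p)):
            ¬(¬q ∨ p): α-rule — add ¬¬q, ¬p.
            × closes — contains both q and ¬q.
  branch 2 (add (q ∨ ¬t)):
    (q ∨ ¬t): β-rule — branch into q  //  ¬t.
      branch 2.1 (add q):
        ○ open, literals {q=1}.
      branch 2.2 (add ¬t):
        ○ open, literals {t=0}.
2 branches closed, 4 open.
Each open branch fixes some atoms; the unmentioned ones are free. Counting distinct full assignments: branch {p=0, t=1} (q, s, r) contributes 8 new; branch {p=1, q=1, r=0, s=0} (t) contributes 2 new; branch {q=1} (t, s, r, p) contributes 10 new; branch {t=0} (q, s, r, p) contributes 8 new. Total: 28.

28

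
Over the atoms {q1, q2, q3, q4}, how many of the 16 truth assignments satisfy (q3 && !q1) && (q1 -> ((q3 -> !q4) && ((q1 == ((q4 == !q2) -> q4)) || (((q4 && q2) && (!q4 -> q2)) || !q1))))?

Initial set: {((q3 && !q1) && (q1 -> ((q3 -> !q4) && ((q1 == ((q4 == !q2) -> q4)) || (((q4 && q2) && (!q4 -> q2)) || !q1)))))}.
((q3 && !q1) && (q1 -> ((q3 -> !q4) && ((q1 == ((q4 == !q2) -> q4)) || (((q4 && q2) && (!q4 -> q2)) || !q1))))): α-rule — add (q3 && !q1), (q1 -> ((q3 -> !q4) && ((q1 == ((q4 == !q2) -> q4)) || (((q4 && q2) && (!q4 -> q2)) || !q1)))).
(q3 && !q1): α-rule — add q3, !q1.
(q1 -> ((q3 -> !q4) && ((q1 == ((q4 == !q2) -> q4)) || (((q4 && q2) && (!q4 -> q2)) || !q1)))): β-rule — branch into !q1  //  ((q3 -> !q4) && ((q1 == ((q4 == !q2) -> q4)) || (((q4 && q2) && (!q4 -> q2)) || !q1))).
  branch 1 (add !q1):
    ○ open, literals {q1=F, q3=T}.
  branch 2 (add ((q3 -> !q4) && ((q1 == ((q4 == !q2) -> q4)) || (((q4 && q2) && (!q4 -> q2)) || !q1)))):
    ((q3 -> !q4) && ((q1 == ((q4 == !q2) -> q4)) || (((q4 && q2) && (!q4 -> q2)) || !q1))): α-rule — add (q3 -> !q4), ((q1 == ((q4 == !q2) -> q4)) || (((q4 && q2) && (!q4 -> q2)) || !q1)).
    (q3 -> !q4): β-rule — branch into !q3  //  !q4.
      branch 2.1 (add !q3):
        × closes — contains both q3 and !q3.
      branch 2.2 (add !q4):
        ((q1 == ((q4 == !q2) -> q4)) || (((q4 && q2) && (!q4 -> q2)) || !q1)): β-rule — branch into (q1 == ((q4 == !q2) -> q4))  //  (((q4 && q2) && (!q4 -> q2)) || !q1).
          branch 2.2.1 (add (q1 == ((q4 == !q2) -> q4))):
            (q1 == ((q4 == !q2) -> q4)): β-rule — branch into q1, ((q4 == !q2) -> q4)  //  !q1, !((q4 == !q2) -> q4).
              branch 2.2.1.1 (add q1, ((q4 == !q2) -> q4)):
                × closes — contains both q1 and !q1.
              branch 2.2.1.2 (add !q1, !((q4 == !q2) -> q4)):
                !((q4 == !q2) -> q4): α-rule — add (q4 == !q2), !q4.
                (q4 == !q2): β-rule — branch into q4, !q2  //  !q4, !!q2.
                  branch 2.2.1.2.1 (add q4, !q2):
                    × closes — contains both q4 and !q4.
                  branch 2.2.1.2.2 (add !q4, !!q2):
                    ○ open, literals {q1=F, q2=T, q3=T, q4=F}.
          branch 2.2.2 (add (((q4 && q2) && (!q4 -> q2)) || !q1)):
            (((q4 && q2) && (!q4 -> q2)) || !q1): β-rule — branch into ((q4 && q2) && (!q4 -> q2))  //  !q1.
              branch 2.2.2.1 (add ((q4 && q2) && (!q4 -> q2))):
                ((q4 && q2) && (!q4 -> q2)): α-rule — add (q4 && q2), (!q4 -> q2).
                (q4 && q2): α-rule — add q4, q2.
                × closes — contains both q4 and !q4.
              branch 2.2.2.2 (add !q1):
                ○ open, literals {q1=F, q3=T, q4=F}.
4 branches closed, 3 open.
Each open branch fixes some atoms; the unmentioned ones are free. Counting distinct full assignments: branch {q1=F, q3=T} (q2, q4) contributes 4 new; branch {q1=F, q2=T, q3=T, q4=F} (none free) contributes 0 new; branch {q1=F, q3=T, q4=F} (q2) contributes 0 new. Total: 4.

4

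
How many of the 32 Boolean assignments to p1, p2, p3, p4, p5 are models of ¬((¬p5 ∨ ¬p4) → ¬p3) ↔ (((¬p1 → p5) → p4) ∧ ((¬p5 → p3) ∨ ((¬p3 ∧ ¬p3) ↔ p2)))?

Initial set: {T (¬((¬p5 ∨ ¬p4) → ¬p3) ↔ (((¬p1 → p5) → p4) ∧ ((¬p5 → p3) ∨ ((¬p3 ∧ ¬p3) ↔ p2))))}.
T (¬((¬p5 ∨ ¬p4) → ¬p3) ↔ (((¬p1 → p5) → p4) ∧ ((¬p5 → p3) ∨ ((¬p3 ∧ ¬p3) ↔ p2)))): β-rule — branch into T ¬((¬p5 ∨ ¬p4) → ¬p3), T (((¬p1 → p5) → p4) ∧ ((¬p5 → p3) ∨ ((¬p3 ∧ ¬p3) ↔ p2)))  //  F ¬((¬p5 ∨ ¬p4) → ¬p3), F (((¬p1 → p5) → p4) ∧ ((¬p5 → p3) ∨ ((¬p3 ∧ ¬p3) ↔ p2))).
  branch 1 (add T ¬((¬p5 ∨ ¬p4) → ¬p3), T (((¬p1 → p5) → p4) ∧ ((¬p5 → p3) ∨ ((¬p3 ∧ ¬p3) ↔ p2)))):
    T ¬((¬p5 ∨ ¬p4) → ¬p3): α-rule — add T (¬p5 ∨ ¬p4), F ¬p3.
    T (((¬p1 → p5) → p4) ∧ ((¬p5 → p3) ∨ ((¬p3 ∧ ¬p3) ↔ p2))): α-rule — add T ((¬p1 → p5) → p4), T ((¬p5 → p3) ∨ ((¬p3 ∧ ¬p3) ↔ p2)).
    T (¬p5 ∨ ¬p4): β-rule — branch into T ¬p5  //  T ¬p4.
      branch 1.1 (add T ¬p5):
        T ((¬p1 → p5) → p4): β-rule — branch into F (¬p1 → p5)  //  T p4.
          branch 1.1.1 (add F (¬p1 → p5)):
            F (¬p1 → p5): α-rule — add T ¬p1, F p5.
            T ((¬p5 → p3) ∨ ((¬p3 ∧ ¬p3) ↔ p2)): β-rule — branch into T (¬p5 → p3)  //  T ((¬p3 ∧ ¬p3) ↔ p2).
              branch 1.1.1.1 (add T (¬p5 → p3)):
                T (¬p5 → p3): β-rule — branch into F ¬p5  //  T p3.
                  branch 1.1.1.1.1 (add F ¬p5):
                    × closes — contains both p5 and ¬p5.
                  branch 1.1.1.1.2 (add T p3):
                    ○ open, literals {p1=F, p3=T, p5=F}.
              branch 1.1.1.2 (add T ((¬p3 ∧ ¬p3) ↔ p2)):
                T ((¬p3 ∧ ¬p3) ↔ p2): β-rule — branch into T (¬p3 ∧ ¬p3), T p2  //  F (¬p3 ∧ ¬p3), F p2.
                  branch 1.1.1.2.1 (add T (¬p3 ∧ ¬p3), T p2):
                    T (¬p3 ∧ ¬p3): α-rule — add T ¬p3, T ¬p3.
                    × closes — contains both p3 and ¬p3.
                  branch 1.1.1.2.2 (add F (¬p3 ∧ ¬p3), F p2):
                    F (¬p3 ∧ ¬p3): β-rule — branch into F ¬p3  //  F ¬p3.
                      branch 1.1.1.2.2.1 (add F ¬p3):
                        ○ open, literals {p1=F, p2=F, p3=T, p5=F}.
                      branch 1.1.1.2.2.2 (add F ¬p3):
                        ○ open, literals {p1=F, p2=F, p3=T, p5=F}.
          branch 1.1.2 (add T p4):
            T ((¬p5 → p3) ∨ ((¬p3 ∧ ¬p3) ↔ p2)): β-rule — branch into T (¬p5 → p3)  //  T ((¬p3 ∧ ¬p3) ↔ p2).
              branch 1.1.2.1 (add T (¬p5 → p3)):
                T (¬p5 → p3): β-rule — branch into F ¬p5  //  T p3.
                  branch 1.1.2.1.1 (add F ¬p5):
                    × closes — contains both p5 and ¬p5.
                  branch 1.1.2.1.2 (add T p3):
                    ○ open, literals {p3=T, p4=T, p5=F}.
              branch 1.1.2.2 (add T ((¬p3 ∧ ¬p3) ↔ p2)):
                T ((¬p3 ∧ ¬p3) ↔ p2): β-rule — branch into T (¬p3 ∧ ¬p3), T p2  //  F (¬p3 ∧ ¬p3), F p2.
                  branch 1.1.2.2.1 (add T (¬p3 ∧ ¬p3), T p2):
                    T (¬p3 ∧ ¬p3): α-rule — add T ¬p3, T ¬p3.
                    × closes — contains both p3 and ¬p3.
                  branch 1.1.2.2.2 (add F (¬p3 ∧ ¬p3), F p2):
                    F (¬p3 ∧ ¬p3): β-rule — branch into F ¬p3  //  F ¬p3.
                      branch 1.1.2.2.2.1 (add F ¬p3):
                        ○ open, literals {p2=F, p3=T, p4=T, p5=F}.
                      branch 1.1.2.2.2.2 (add F ¬p3):
                        ○ open, literals {p2=F, p3=T, p4=T, p5=F}.
      branch 1.2 (add T ¬p4):
        T ((¬p1 → p5) → p4): β-rule — branch into F (¬p1 → p5)  //  T p4.
          branch 1.2.1 (add F (¬p1 → p5)):
            F (¬p1 → p5): α-rule — add T ¬p1, F p5.
            T ((¬p5 → p3) ∨ ((¬p3 ∧ ¬p3) ↔ p2)): β-rule — branch into T (¬p5 → p3)  //  T ((¬p3 ∧ ¬p3) ↔ p2).
              branch 1.2.1.1 (add T (¬p5 → p3)):
                T (¬p5 → p3): β-rule — branch into F ¬p5  //  T p3.
                  branch 1.2.1.1.1 (add F ¬p5):
                    × closes — contains both p5 and ¬p5.
                  branch 1.2.1.1.2 (add T p3):
                    ○ open, literals {p1=F, p3=T, p4=F, p5=F}.
              branch 1.2.1.2 (add T ((¬p3 ∧ ¬p3) ↔ p2)):
                T ((¬p3 ∧ ¬p3) ↔ p2): β-rule — branch into T (¬p3 ∧ ¬p3), T p2  //  F (¬p3 ∧ ¬p3), F p2.
                  branch 1.2.1.2.1 (add T (¬p3 ∧ ¬p3), T p2):
                    T (¬p3 ∧ ¬p3): α-rule — add T ¬p3, T ¬p3.
                    × closes — contains both p3 and ¬p3.
                  branch 1.2.1.2.2 (add F (¬p3 ∧ ¬p3), F p2):
                    F (¬p3 ∧ ¬p3): β-rule — branch into F ¬p3  //  F ¬p3.
                      branch 1.2.1.2.2.1 (add F ¬p3):
                        ○ open, literals {p1=F, p2=F, p3=T, p4=F, p5=F}.
                      branch 1.2.1.2.2.2 (add F ¬p3):
                        ○ open, literals {p1=F, p2=F, p3=T, p4=F, p5=F}.
          branch 1.2.2 (add T p4):
            × closes — contains both p4 and ¬p4.
  branch 2 (add F ¬((¬p5 ∨ ¬p4) → ¬p3), F (((¬p1 → p5) → p4) ∧ ((¬p5 → p3) ∨ ((¬p3 ∧ ¬p3) ↔ p2)))):
    F ¬((¬p5 ∨ ¬p4) → ¬p3): β-rule — branch into F (¬p5 ∨ ¬p4)  //  T ¬p3.
      branch 2.1 (add F (¬p5 ∨ ¬p4)):
        F (¬p5 ∨ ¬p4): α-rule — add F ¬p5, F ¬p4.
        F (((¬p1 → p5) → p4) ∧ ((¬p5 → p3) ∨ ((¬p3 ∧ ¬p3) ↔ p2))): β-rule — branch into F ((¬p1 → p5) → p4)  //  F ((¬p5 → p3) ∨ ((¬p3 ∧ ¬p3) ↔ p2)).
          branch 2.1.1 (add F ((¬p1 → p5) → p4)):
            F ((¬p1 → p5) → p4): α-rule — add T (¬p1 → p5), F p4.
            × closes — contains both p4 and ¬p4.
          branch 2.1.2 (add F ((¬p5 → p3) ∨ ((¬p3 ∧ ¬p3) ↔ p2))):
            F ((¬p5 → p3) ∨ ((¬p3 ∧ ¬p3) ↔ p2)): α-rule — add F (¬p5 → p3), F ((¬p3 ∧ ¬p3) ↔ p2).
            F (¬p5 → p3): α-rule — add T ¬p5, F p3.
            × closes — contains both p5 and ¬p5.
      branch 2.2 (add T ¬p3):
        F (((¬p1 → p5) → p4) ∧ ((¬p5 → p3) ∨ ((¬p3 ∧ ¬p3) ↔ p2))): β-rule — branch into F ((¬p1 → p5) → p4)  //  F ((¬p5 → p3) ∨ ((¬p3 ∧ ¬p3) ↔ p2)).
          branch 2.2.1 (add F ((¬p1 → p5) → p4)):
            F ((¬p1 → p5) → p4): α-rule — add T (¬p1 → p5), F p4.
            T (¬p1 → p5): β-rule — branch into F ¬p1  //  T p5.
              branch 2.2.1.1 (add F ¬p1):
                ○ open, literals {p1=T, p3=F, p4=F}.
              branch 2.2.1.2 (add T p5):
                ○ open, literals {p3=F, p4=F, p5=T}.
          branch 2.2.2 (add F ((¬p5 → p3) ∨ ((¬p3 ∧ ¬p3) ↔ p2))):
            F ((¬p5 → p3) ∨ ((¬p3 ∧ ¬p3) ↔ p2)): α-rule — add F (¬p5 → p3), F ((¬p3 ∧ ¬p3) ↔ p2).
            F (¬p5 → p3): α-rule — add T ¬p5, F p3.
            F ((¬p3 ∧ ¬p3) ↔ p2): β-rule — branch into T (¬p3 ∧ ¬p3), F p2  //  F (¬p3 ∧ ¬p3), T p2.
              branch 2.2.2.1 (add T (¬p3 ∧ ¬p3), F p2):
                T (¬p3 ∧ ¬p3): α-rule — add T ¬p3, T ¬p3.
                ○ open, literals {p2=F, p3=F, p5=F}.
              branch 2.2.2.2 (add F (¬p3 ∧ ¬p3), T p2):
                F (¬p3 ∧ ¬p3): β-rule — branch into F ¬p3  //  F ¬p3.
                  branch 2.2.2.2.1 (add F ¬p3):
                    × closes — contains both p3 and ¬p3.
                  branch 2.2.2.2.2 (add F ¬p3):
                    × closes — contains both p3 and ¬p3.
11 branches closed, 12 open.
Each open branch fixes some atoms; the unmentioned ones are free. Counting distinct full assignments: branch {p1=F, p3=T, p5=F} (p2, p4) contributes 4 new; branch {p1=F, p2=F, p3=T, p5=F} (p4) contributes 0 new; branch {p1=F, p2=F, p3=T, p5=F} (p4) contributes 0 new; branch {p3=T, p4=T, p5=F} (p1, p2) contributes 2 new; branch {p2=F, p3=T, p4=T, p5=F} (p1) contributes 0 new; branch {p2=F, p3=T, p4=T, p5=F} (p1) contributes 0 new; branch {p1=F, p3=T, p4=F, p5=F} (p2) contributes 0 new; branch {p1=F, p2=F, p3=T, p4=F, p5=F} (none free) contributes 0 new; branch {p1=F, p2=F, p3=T, p4=F, p5=F} (none free) contributes 0 new; branch {p1=T, p3=F, p4=F} (p2, p5) contributes 4 new; branch {p3=F, p4=F, p5=T} (p1, p2) contributes 2 new; branch {p2=F, p3=F, p5=F} (p1, p4) contributes 3 new. Total: 15.

15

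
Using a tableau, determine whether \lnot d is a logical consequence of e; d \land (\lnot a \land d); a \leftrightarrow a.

Initial set: {e; (d \land (\lnot a \land d)); (a \leftrightarrow a); \lnot \lnot d}.
(d \land (\lnot a \land d)): α-rule — add d, (\lnot a \land d).
(\lnot a \land d): α-rule — add \lnot a, d.
(a \leftrightarrow a): β-rule — branch into a, a  //  \lnot a, \lnot a.
  branch 1 (add a, a):
    × closes — contains both a and \lnot a.
  branch 2 (add \lnot a, \lnot a):
    ○ open, literals {a=0, d=1, e=1}.
1 branch closed, 1 open.
An open branch gives a countermodel: a=0, d=1, e=1 (unmentioned atoms arbitrary); the premises hold there but the conclusion fails.

No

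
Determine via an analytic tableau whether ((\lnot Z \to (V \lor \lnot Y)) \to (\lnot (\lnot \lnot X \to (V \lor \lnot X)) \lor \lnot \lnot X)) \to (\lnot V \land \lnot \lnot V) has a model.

Initial set: {(((\lnot Z \to (V \lor \lnot Y)) \to (\lnot (\lnot \lnot X \to (V \lor \lnot X)) \lor \lnot \lnot X)) \to (\lnot V \land \lnot \lnot V))}.
(((\lnot Z \to (V \lor \lnot Y)) \to (\lnot (\lnot \lnot X \to (V \lor \lnot X)) \lor \lnot \lnot X)) \to (\lnot V \land \lnot \lnot V)): β-rule — branch into \lnot ((\lnot Z \to (V \lor \lnot Y)) \to (\lnot (\lnot \lnot X \to (V \lor \lnot X)) \lor \lnot \lnot X))  //  (\lnot V \land \lnot \lnot V).
  branch 1 (add \lnot ((\lnot Z \to (V \lor \lnot Y)) \to (\lnot (\lnot \lnot X \to (V \lor \lnot X)) \lor \lnot \lnot X))):
    \lnot ((\lnot Z \to (V \lor \lnot Y)) \to (\lnot (\lnot \lnot X \to (V \lor \lnot X)) \lor \lnot \lnot X)): α-rule — add (\lnot Z \to (V \lor \lnot Y)), \lnot (\lnot (\lnot \lnot X \to (V \lor \lnot X)) \lor \lnot \lnot X).
    \lnot (\lnot (\lnot \lnot X \to (V \lor \lnot X)) \lor \lnot \lnot X): α-rule — add \lnot \lnot (\lnot \lnot X \to (V \lor \lnot X)), \lnot \lnot \lnot X.
    \lnot \lnot \lnot X: drop double negation, giving \lnot X.
    (\lnot Z \to (V \lor \lnot Y)): β-rule — branch into \lnot \lnot Z  //  (V \lor \lnot Y).
      branch 1.1 (add \lnot \lnot Z):
        \lnot \lnot (\lnot \lnot X \to (V \lor \lnot X)): β-rule — branch into \lnot \lnot \lnot X  //  (V \lor \lnot X).
          branch 1.1.1 (add \lnot \lnot \lnot X):
            \lnot \lnot \lnot X: drop double negation, giving \lnot X.
            ○ open, literals {X=false, Z=true}.
          branch 1.1.2 (add (V \lor \lnot X)):
            (V \lor \lnot X): β-rule — branch into V  //  \lnot X.
              branch 1.1.2.1 (add V):
                ○ open, literals {V=true, X=false, Z=true}.
              branch 1.1.2.2 (add \lnot X):
                ○ open, literals {X=false, Z=true}.
      branch 1.2 (add (V \lor \lnot Y)):
        \lnot \lnot (\lnot \lnot X \to (V \lor \lnot X)): β-rule — branch into \lnot \lnot \lnot X  //  (V \lor \lnot X).
          branch 1.2.1 (add \lnot \lnot \lnot X):
            \lnot \lnot \lnot X: drop double negation, giving \lnot X.
            (V \lor \lnot Y): β-rule — branch into V  //  \lnot Y.
              branch 1.2.1.1 (add V):
                ○ open, literals {V=true, X=false}.
              branch 1.2.1.2 (add \lnot Y):
                ○ open, literals {X=false, Y=false}.
          branch 1.2.2 (add (V \lor \lnot X)):
            (V \lor \lnot Y): β-rule — branch into V  //  \lnot Y.
              branch 1.2.2.1 (add V):
                (V \lor \lnot X): β-rule — branch into V  //  \lnot X.
                  branch 1.2.2.1.1 (add V):
                    ○ open, literals {V=true, X=false}.
                  branch 1.2.2.1.2 (add \lnot X):
                    ○ open, literals {V=true, X=false}.
              branch 1.2.2.2 (add \lnot Y):
                (V \lor \lnot X): β-rule — branch into V  //  \lnot X.
                  branch 1.2.2.2.1 (add V):
                    ○ open, literals {V=true, X=false, Y=false}.
                  branch 1.2.2.2.2 (add \lnot X):
                    ○ open, literals {X=false, Y=false}.
  branch 2 (add (\lnot V \land \lnot \lnot V)):
    (\lnot V \land \lnot \lnot V): α-rule — add \lnot V, \lnot \lnot V.
    \lnot \lnot V: drop double negation, giving V.
    × closes — contains both V and \lnot V.
1 branch closed, 9 open.
An open branch gives a satisfying assignment: X=false, Z=true.

Satisfiable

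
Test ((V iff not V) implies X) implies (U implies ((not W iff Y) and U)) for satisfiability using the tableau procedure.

Initial set: {(((V iff not V) implies X) implies (U implies ((not W iff Y) and U)))}.
(((V iff not V) implies X) implies (U implies ((not W iff Y) and U))): β-rule — branch into not ((V iff not V) implies X)  //  (U implies ((not W iff Y) and U)).
  branch 1 (add not ((V iff not V) implies X)):
    not ((V iff not V) implies X): α-rule — add (V iff not V), not X.
    (V iff not V): β-rule — branch into V, not V  //  not V, not not V.
      branch 1.1 (add V, not V):
        × closes — contains both V and not V.
      branch 1.2 (add not V, not not V):
        × closes — contains both V and not V.
  branch 2 (add (U implies ((not W iff Y) and U))):
    (U implies ((not W iff Y) and U)): β-rule — branch into not U  //  ((not W iff Y) and U).
      branch 2.1 (add not U):
        ○ open, literals {U=F}.
      branch 2.2 (add ((not W iff Y) and U)):
        ((not W iff Y) and U): α-rule — add (not W iff Y), U.
        (not W iff Y): β-rule — branch into not W, Y  //  not not W, not Y.
          branch 2.2.1 (add not W, Y):
            ○ open, literals {U=T, W=F, Y=T}.
          branch 2.2.2 (add not not W, not Y):
            ○ open, literals {U=T, W=T, Y=F}.
2 branches closed, 3 open.
An open branch gives a satisfying assignment: U=F.

Satisfiable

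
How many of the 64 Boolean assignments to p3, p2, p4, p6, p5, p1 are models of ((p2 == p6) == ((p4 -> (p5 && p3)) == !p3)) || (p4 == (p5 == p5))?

Initial set: {(((p2 == p6) == ((p4 -> (p5 && p3)) == !p3)) || (p4 == (p5 == p5)))}.
(((p2 == p6) == ((p4 -> (p5 && p3)) == !p3)) || (p4 == (p5 == p5))): β-rule — branch into ((p2 == p6) == ((p4 -> (p5 && p3)) == !p3))  //  (p4 == (p5 == p5)).
  branch 1 (add ((p2 == p6) == ((p4 -> (p5 && p3)) == !p3))):
    ((p2 == p6) == ((p4 -> (p5 && p3)) == !p3)): β-rule — branch into (p2 == p6), ((p4 -> (p5 && p3)) == !p3)  //  !(p2 == p6), !((p4 -> (p5 && p3)) == !p3).
      branch 1.1 (add (p2 == p6), ((p4 -> (p5 && p3)) == !p3)):
        (p2 == p6): β-rule — branch into p2, p6  //  !p2, !p6.
          branch 1.1.1 (add p2, p6):
            ((p4 -> (p5 && p3)) == !p3): β-rule — branch into (p4 -> (p5 && p3)), !p3  //  !(p4 -> (p5 && p3)), !!p3.
              branch 1.1.1.1 (add (p4 -> (p5 && p3)), !p3):
                (p4 -> (p5 && p3)): β-rule — branch into !p4  //  (p5 && p3).
                  branch 1.1.1.1.1 (add !p4):
                    ○ open, literals {p2=T, p3=F, p4=F, p6=T}.
                  branch 1.1.1.1.2 (add (p5 && p3)):
                    (p5 && p3): α-rule — add p5, p3.
                    × closes — contains both p3 and !p3.
              branch 1.1.1.2 (add !(p4 -> (p5 && p3)), !!p3):
                !(p4 -> (p5 && p3)): α-rule — add p4, !(p5 && p3).
                !(p5 && p3): β-rule — branch into !p5  //  !p3.
                  branch 1.1.1.2.1 (add !p5):
                    ○ open, literals {p2=T, p3=T, p4=T, p5=F, p6=T}.
                  branch 1.1.1.2.2 (add !p3):
                    × closes — contains both p3 and !p3.
          branch 1.1.2 (add !p2, !p6):
            ((p4 -> (p5 && p3)) == !p3): β-rule — branch into (p4 -> (p5 && p3)), !p3  //  !(p4 -> (p5 && p3)), !!p3.
              branch 1.1.2.1 (add (p4 -> (p5 && p3)), !p3):
                (p4 -> (p5 && p3)): β-rule — branch into !p4  //  (p5 && p3).
                  branch 1.1.2.1.1 (add !p4):
                    ○ open, literals {p2=F, p3=F, p4=F, p6=F}.
                  branch 1.1.2.1.2 (add (p5 && p3)):
                    (p5 && p3): α-rule — add p5, p3.
                    × closes — contains both p3 and !p3.
              branch 1.1.2.2 (add !(p4 -> (p5 && p3)), !!p3):
                !(p4 -> (p5 && p3)): α-rule — add p4, !(p5 && p3).
                !(p5 && p3): β-rule — branch into !p5  //  !p3.
                  branch 1.1.2.2.1 (add !p5):
                    ○ open, literals {p2=F, p3=T, p4=T, p5=F, p6=F}.
                  branch 1.1.2.2.2 (add !p3):
                    × closes — contains both p3 and !p3.
      branch 1.2 (add !(p2 == p6), !((p4 -> (p5 && p3)) == !p3)):
        !(p2 == p6): β-rule — branch into p2, !p6  //  !p2, p6.
          branch 1.2.1 (add p2, !p6):
            !((p4 -> (p5 && p3)) == !p3): β-rule — branch into (p4 -> (p5 && p3)), !!p3  //  !(p4 -> (p5 && p3)), !p3.
              branch 1.2.1.1 (add (p4 -> (p5 && p3)), !!p3):
                (p4 -> (p5 && p3)): β-rule — branch into !p4  //  (p5 && p3).
                  branch 1.2.1.1.1 (add !p4):
                    ○ open, literals {p2=T, p3=T, p4=F, p6=F}.
                  branch 1.2.1.1.2 (add (p5 && p3)):
                    (p5 && p3): α-rule — add p5, p3.
                    ○ open, literals {p2=T, p3=T, p5=T, p6=F}.
              branch 1.2.1.2 (add !(p4 -> (p5 && p3)), !p3):
                !(p4 -> (p5 && p3)): α-rule — add p4, !(p5 && p3).
                !(p5 && p3): β-rule — branch into !p5  //  !p3.
                  branch 1.2.1.2.1 (add !p5):
                    ○ open, literals {p2=T, p3=F, p4=T, p5=F, p6=F}.
                  branch 1.2.1.2.2 (add !p3):
                    ○ open, literals {p2=T, p3=F, p4=T, p6=F}.
          branch 1.2.2 (add !p2, p6):
            !((p4 -> (p5 && p3)) == !p3): β-rule — branch into (p4 -> (p5 && p3)), !!p3  //  !(p4 -> (p5 && p3)), !p3.
              branch 1.2.2.1 (add (p4 -> (p5 && p3)), !!p3):
                (p4 -> (p5 && p3)): β-rule — branch into !p4  //  (p5 && p3).
                  branch 1.2.2.1.1 (add !p4):
                    ○ open, literals {p2=F, p3=T, p4=F, p6=T}.
                  branch 1.2.2.1.2 (add (p5 && p3)):
                    (p5 && p3): α-rule — add p5, p3.
                    ○ open, literals {p2=F, p3=T, p5=T, p6=T}.
              branch 1.2.2.2 (add !(p4 -> (p5 && p3)), !p3):
                !(p4 -> (p5 && p3)): α-rule — add p4, !(p5 && p3).
                !(p5 && p3): β-rule — branch into !p5  //  !p3.
                  branch 1.2.2.2.1 (add !p5):
                    ○ open, literals {p2=F, p3=F, p4=T, p5=F, p6=T}.
                  branch 1.2.2.2.2 (add !p3):
                    ○ open, literals {p2=F, p3=F, p4=T, p6=T}.
  branch 2 (add (p4 == (p5 == p5))):
    (p4 == (p5 == p5)): β-rule — branch into p4, (p5 == p5)  //  !p4, !(p5 == p5).
      branch 2.1 (add p4, (p5 == p5)):
        (p5 == p5): β-rule — branch into p5, p5  //  !p5, !p5.
          branch 2.1.1 (add p5, p5):
            ○ open, literals {p4=T, p5=T}.
          branch 2.1.2 (add !p5, !p5):
            ○ open, literals {p4=T, p5=F}.
      branch 2.2 (add !p4, !(p5 == p5)):
        !(p5 == p5): β-rule — branch into p5, !p5  //  !p5, p5.
          branch 2.2.1 (add p5, !p5):
            × closes — contains both p5 and !p5.
          branch 2.2.2 (add !p5, p5):
            × closes — contains both p5 and !p5.
6 branches closed, 14 open.
Each open branch fixes some atoms; the unmentioned ones are free. Counting distinct full assignments: branch {p2=T, p3=F, p4=F, p6=T} (p5, p1) contributes 4 new; branch {p2=T, p3=T, p4=T, p5=F, p6=T} (p1) contributes 2 new; branch {p2=F, p3=F, p4=F, p6=F} (p5, p1) contributes 4 new; branch {p2=F, p3=T, p4=T, p5=F, p6=F} (p1) contributes 2 new; branch {p2=T, p3=T, p4=F, p6=F} (p5, p1) contributes 4 new; branch {p2=T, p3=T, p5=T, p6=F} (p4, p1) contributes 2 new; branch {p2=T, p3=F, p4=T, p5=F, p6=F} (p1) contributes 2 new; branch {p2=T, p3=F, p4=T, p6=F} (p5, p1) contributes 2 new; branch {p2=F, p3=T, p4=F, p6=T} (p5, p1) contributes 4 new; branch {p2=F, p3=T, p5=T, p6=T} (p4, p1) contributes 2 new; branch {p2=F, p3=F, p4=T, p5=F, p6=T} (p1) contributes 2 new; branch {p2=F, p3=F, p4=T, p6=T} (p5, p1) contributes 2 new; branch {p4=T, p5=T} (p3, p2, p6, p1) contributes 8 new; branch {p4=T, p5=F} (p3, p2, p6, p1) contributes 8 new. Total: 48.

48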